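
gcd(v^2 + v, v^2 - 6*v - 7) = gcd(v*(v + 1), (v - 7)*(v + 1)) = v + 1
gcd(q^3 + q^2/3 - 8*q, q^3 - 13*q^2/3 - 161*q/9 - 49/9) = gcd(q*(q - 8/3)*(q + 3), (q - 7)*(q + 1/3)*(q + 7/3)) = 1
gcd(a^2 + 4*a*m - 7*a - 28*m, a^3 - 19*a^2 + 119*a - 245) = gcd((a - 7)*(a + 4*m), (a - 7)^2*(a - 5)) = a - 7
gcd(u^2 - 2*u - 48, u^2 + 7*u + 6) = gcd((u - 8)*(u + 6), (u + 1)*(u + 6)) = u + 6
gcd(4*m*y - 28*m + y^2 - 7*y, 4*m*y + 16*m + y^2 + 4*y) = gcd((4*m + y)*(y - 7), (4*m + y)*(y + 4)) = 4*m + y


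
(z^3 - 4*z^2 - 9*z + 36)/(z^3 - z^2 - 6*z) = (z^2 - z - 12)/(z*(z + 2))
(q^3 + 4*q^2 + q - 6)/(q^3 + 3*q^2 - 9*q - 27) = (q^2 + q - 2)/(q^2 - 9)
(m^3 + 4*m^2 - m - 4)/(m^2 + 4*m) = m - 1/m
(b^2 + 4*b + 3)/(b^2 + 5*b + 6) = (b + 1)/(b + 2)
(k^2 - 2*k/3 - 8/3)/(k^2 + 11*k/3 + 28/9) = 3*(k - 2)/(3*k + 7)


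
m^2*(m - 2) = m^3 - 2*m^2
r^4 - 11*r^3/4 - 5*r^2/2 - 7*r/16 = r*(r - 7/2)*(r + 1/4)*(r + 1/2)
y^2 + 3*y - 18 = (y - 3)*(y + 6)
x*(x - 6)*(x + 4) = x^3 - 2*x^2 - 24*x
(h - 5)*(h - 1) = h^2 - 6*h + 5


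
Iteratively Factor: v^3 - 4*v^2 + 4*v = (v)*(v^2 - 4*v + 4) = v*(v - 2)*(v - 2)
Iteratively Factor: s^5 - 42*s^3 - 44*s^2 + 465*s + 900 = (s - 5)*(s^4 + 5*s^3 - 17*s^2 - 129*s - 180) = (s - 5)*(s + 4)*(s^3 + s^2 - 21*s - 45) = (s - 5)^2*(s + 4)*(s^2 + 6*s + 9) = (s - 5)^2*(s + 3)*(s + 4)*(s + 3)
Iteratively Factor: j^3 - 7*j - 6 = (j + 1)*(j^2 - j - 6) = (j - 3)*(j + 1)*(j + 2)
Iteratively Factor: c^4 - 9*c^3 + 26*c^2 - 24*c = (c - 2)*(c^3 - 7*c^2 + 12*c) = (c - 3)*(c - 2)*(c^2 - 4*c) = (c - 4)*(c - 3)*(c - 2)*(c)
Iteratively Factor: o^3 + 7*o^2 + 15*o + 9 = (o + 3)*(o^2 + 4*o + 3) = (o + 1)*(o + 3)*(o + 3)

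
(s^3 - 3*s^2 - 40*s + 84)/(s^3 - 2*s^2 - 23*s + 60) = (s^3 - 3*s^2 - 40*s + 84)/(s^3 - 2*s^2 - 23*s + 60)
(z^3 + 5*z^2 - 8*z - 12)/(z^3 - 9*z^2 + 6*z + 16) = (z + 6)/(z - 8)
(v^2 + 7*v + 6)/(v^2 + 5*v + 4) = (v + 6)/(v + 4)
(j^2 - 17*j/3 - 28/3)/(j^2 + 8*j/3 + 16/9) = 3*(j - 7)/(3*j + 4)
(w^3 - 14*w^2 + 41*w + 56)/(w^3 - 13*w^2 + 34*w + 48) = (w - 7)/(w - 6)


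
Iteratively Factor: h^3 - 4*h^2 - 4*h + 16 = (h - 4)*(h^2 - 4) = (h - 4)*(h - 2)*(h + 2)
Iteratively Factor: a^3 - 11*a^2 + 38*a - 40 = (a - 2)*(a^2 - 9*a + 20) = (a - 4)*(a - 2)*(a - 5)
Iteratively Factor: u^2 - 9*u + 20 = (u - 4)*(u - 5)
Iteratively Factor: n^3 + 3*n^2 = (n)*(n^2 + 3*n) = n*(n + 3)*(n)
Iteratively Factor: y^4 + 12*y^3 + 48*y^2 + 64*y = (y + 4)*(y^3 + 8*y^2 + 16*y) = y*(y + 4)*(y^2 + 8*y + 16) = y*(y + 4)^2*(y + 4)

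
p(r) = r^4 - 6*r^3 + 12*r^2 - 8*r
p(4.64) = 85.37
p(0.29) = -1.45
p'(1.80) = 0.21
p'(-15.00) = -17918.00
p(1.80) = -0.01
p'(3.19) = 15.24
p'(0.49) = -0.09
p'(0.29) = -2.46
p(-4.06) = 903.53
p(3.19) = 5.38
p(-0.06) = 0.52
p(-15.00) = 73695.00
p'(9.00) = 1666.00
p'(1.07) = 1.97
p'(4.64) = 115.42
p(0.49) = -1.69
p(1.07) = -0.86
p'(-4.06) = -669.84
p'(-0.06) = -9.51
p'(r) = 4*r^3 - 18*r^2 + 24*r - 8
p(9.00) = 3087.00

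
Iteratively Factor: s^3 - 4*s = (s - 2)*(s^2 + 2*s) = (s - 2)*(s + 2)*(s)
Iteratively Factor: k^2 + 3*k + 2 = (k + 1)*(k + 2)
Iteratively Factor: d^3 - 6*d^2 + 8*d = (d - 4)*(d^2 - 2*d) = d*(d - 4)*(d - 2)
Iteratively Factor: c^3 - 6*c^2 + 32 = (c + 2)*(c^2 - 8*c + 16) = (c - 4)*(c + 2)*(c - 4)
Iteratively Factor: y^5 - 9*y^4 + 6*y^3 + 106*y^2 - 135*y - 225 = (y - 3)*(y^4 - 6*y^3 - 12*y^2 + 70*y + 75) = (y - 5)*(y - 3)*(y^3 - y^2 - 17*y - 15) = (y - 5)^2*(y - 3)*(y^2 + 4*y + 3) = (y - 5)^2*(y - 3)*(y + 1)*(y + 3)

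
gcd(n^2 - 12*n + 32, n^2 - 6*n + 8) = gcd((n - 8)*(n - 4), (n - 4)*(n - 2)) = n - 4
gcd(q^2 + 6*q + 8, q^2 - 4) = q + 2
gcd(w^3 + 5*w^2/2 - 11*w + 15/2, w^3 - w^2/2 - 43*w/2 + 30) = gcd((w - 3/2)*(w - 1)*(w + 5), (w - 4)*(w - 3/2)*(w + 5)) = w^2 + 7*w/2 - 15/2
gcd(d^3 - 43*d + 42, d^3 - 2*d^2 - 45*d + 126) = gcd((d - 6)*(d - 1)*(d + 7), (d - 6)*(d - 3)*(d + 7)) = d^2 + d - 42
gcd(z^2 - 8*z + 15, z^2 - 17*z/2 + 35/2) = z - 5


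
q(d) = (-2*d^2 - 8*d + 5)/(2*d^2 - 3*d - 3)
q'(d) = (3 - 4*d)*(-2*d^2 - 8*d + 5)/(2*d^2 - 3*d - 3)^2 + (-4*d - 8)/(2*d^2 - 3*d - 3) = (22*d^2 - 8*d + 39)/(4*d^4 - 12*d^3 - 3*d^2 + 18*d + 9)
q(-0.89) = 8.40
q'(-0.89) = 40.40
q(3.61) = -4.08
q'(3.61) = 1.98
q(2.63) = -10.15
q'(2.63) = 19.63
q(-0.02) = -1.76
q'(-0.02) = 4.53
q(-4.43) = 0.02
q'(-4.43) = 0.21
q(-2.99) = 0.46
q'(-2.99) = 0.46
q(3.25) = -5.03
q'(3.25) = 3.50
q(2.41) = -18.68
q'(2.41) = 76.76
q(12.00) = -1.52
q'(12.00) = 0.05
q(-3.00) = 0.46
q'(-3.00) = 0.45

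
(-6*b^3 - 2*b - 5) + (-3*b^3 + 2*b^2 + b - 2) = -9*b^3 + 2*b^2 - b - 7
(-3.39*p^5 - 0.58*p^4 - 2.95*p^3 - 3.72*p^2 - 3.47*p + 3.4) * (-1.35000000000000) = 4.5765*p^5 + 0.783*p^4 + 3.9825*p^3 + 5.022*p^2 + 4.6845*p - 4.59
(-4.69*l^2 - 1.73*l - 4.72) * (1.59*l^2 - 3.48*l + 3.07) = -7.4571*l^4 + 13.5705*l^3 - 15.8827*l^2 + 11.1145*l - 14.4904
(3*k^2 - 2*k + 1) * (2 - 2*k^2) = -6*k^4 + 4*k^3 + 4*k^2 - 4*k + 2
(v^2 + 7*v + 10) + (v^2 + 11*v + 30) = 2*v^2 + 18*v + 40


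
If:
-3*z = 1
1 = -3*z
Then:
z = -1/3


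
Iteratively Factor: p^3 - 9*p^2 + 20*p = (p - 4)*(p^2 - 5*p) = p*(p - 4)*(p - 5)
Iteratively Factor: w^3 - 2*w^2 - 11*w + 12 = (w - 4)*(w^2 + 2*w - 3) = (w - 4)*(w - 1)*(w + 3)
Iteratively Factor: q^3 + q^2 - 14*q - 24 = (q + 2)*(q^2 - q - 12) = (q + 2)*(q + 3)*(q - 4)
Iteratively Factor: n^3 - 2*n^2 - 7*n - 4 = (n + 1)*(n^2 - 3*n - 4) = (n + 1)^2*(n - 4)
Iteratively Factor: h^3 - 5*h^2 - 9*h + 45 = (h - 5)*(h^2 - 9) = (h - 5)*(h - 3)*(h + 3)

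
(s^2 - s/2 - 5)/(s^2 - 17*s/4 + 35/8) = 4*(s + 2)/(4*s - 7)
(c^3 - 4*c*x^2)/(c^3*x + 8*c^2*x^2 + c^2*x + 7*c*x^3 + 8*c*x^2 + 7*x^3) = c*(c^2 - 4*x^2)/(x*(c^3 + 8*c^2*x + c^2 + 7*c*x^2 + 8*c*x + 7*x^2))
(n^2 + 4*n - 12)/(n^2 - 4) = (n + 6)/(n + 2)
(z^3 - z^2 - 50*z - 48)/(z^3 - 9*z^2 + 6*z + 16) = (z + 6)/(z - 2)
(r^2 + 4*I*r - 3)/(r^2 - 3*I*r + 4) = (r + 3*I)/(r - 4*I)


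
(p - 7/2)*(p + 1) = p^2 - 5*p/2 - 7/2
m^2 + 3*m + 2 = (m + 1)*(m + 2)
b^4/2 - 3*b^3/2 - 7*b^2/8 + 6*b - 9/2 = (b/2 + 1)*(b - 2)*(b - 3/2)^2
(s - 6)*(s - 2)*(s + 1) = s^3 - 7*s^2 + 4*s + 12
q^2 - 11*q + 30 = (q - 6)*(q - 5)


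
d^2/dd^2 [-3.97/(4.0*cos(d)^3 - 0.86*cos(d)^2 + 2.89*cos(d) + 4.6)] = (-1760.394074*(0.805910006715917*sin(d)^2 + 0.115513767629281*cos(d) - 1.0)^2*sin(d)^2 + (-23.3833*cos(d) + 6.8284*cos(2*d) - 35.73*cos(3*d))*(4.0*cos(d)^3 - 0.86*cos(d)^2 + 2.89*cos(d) + 4.6))/(4.0*cos(d)^3 - 0.86*cos(d)^2 + 2.89*cos(d) + 4.6)^3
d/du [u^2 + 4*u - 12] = 2*u + 4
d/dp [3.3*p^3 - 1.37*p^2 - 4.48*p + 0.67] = 9.9*p^2 - 2.74*p - 4.48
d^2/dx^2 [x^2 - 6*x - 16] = 2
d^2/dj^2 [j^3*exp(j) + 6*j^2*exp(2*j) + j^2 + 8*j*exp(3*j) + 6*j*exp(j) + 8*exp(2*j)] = j^3*exp(j) + 24*j^2*exp(2*j) + 6*j^2*exp(j) + 72*j*exp(3*j) + 48*j*exp(2*j) + 12*j*exp(j) + 48*exp(3*j) + 44*exp(2*j) + 12*exp(j) + 2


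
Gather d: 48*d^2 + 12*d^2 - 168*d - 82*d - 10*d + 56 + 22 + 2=60*d^2 - 260*d + 80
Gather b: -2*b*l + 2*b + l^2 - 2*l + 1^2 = b*(2 - 2*l) + l^2 - 2*l + 1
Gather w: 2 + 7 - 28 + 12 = -7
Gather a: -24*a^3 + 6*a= -24*a^3 + 6*a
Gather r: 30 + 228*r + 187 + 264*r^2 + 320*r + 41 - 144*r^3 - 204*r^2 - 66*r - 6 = -144*r^3 + 60*r^2 + 482*r + 252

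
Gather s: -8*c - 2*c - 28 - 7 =-10*c - 35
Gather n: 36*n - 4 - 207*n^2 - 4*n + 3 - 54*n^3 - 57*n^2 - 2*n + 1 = -54*n^3 - 264*n^2 + 30*n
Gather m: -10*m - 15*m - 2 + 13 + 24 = 35 - 25*m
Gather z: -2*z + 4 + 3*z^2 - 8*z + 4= 3*z^2 - 10*z + 8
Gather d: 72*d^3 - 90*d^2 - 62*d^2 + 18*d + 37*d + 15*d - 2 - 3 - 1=72*d^3 - 152*d^2 + 70*d - 6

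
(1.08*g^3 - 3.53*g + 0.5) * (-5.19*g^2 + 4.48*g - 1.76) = -5.6052*g^5 + 4.8384*g^4 + 16.4199*g^3 - 18.4094*g^2 + 8.4528*g - 0.88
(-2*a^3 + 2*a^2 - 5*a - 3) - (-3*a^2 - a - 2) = -2*a^3 + 5*a^2 - 4*a - 1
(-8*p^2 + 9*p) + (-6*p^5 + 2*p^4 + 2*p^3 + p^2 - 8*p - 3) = -6*p^5 + 2*p^4 + 2*p^3 - 7*p^2 + p - 3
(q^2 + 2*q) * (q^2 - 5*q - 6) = q^4 - 3*q^3 - 16*q^2 - 12*q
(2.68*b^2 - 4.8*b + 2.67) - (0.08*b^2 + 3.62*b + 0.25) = 2.6*b^2 - 8.42*b + 2.42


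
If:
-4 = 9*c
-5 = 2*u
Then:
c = -4/9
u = -5/2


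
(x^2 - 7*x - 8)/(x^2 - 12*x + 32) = (x + 1)/(x - 4)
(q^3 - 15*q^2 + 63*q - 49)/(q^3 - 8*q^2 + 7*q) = (q - 7)/q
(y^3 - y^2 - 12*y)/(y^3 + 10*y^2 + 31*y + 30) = y*(y - 4)/(y^2 + 7*y + 10)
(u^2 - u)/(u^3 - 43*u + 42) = u/(u^2 + u - 42)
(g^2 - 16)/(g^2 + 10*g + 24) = (g - 4)/(g + 6)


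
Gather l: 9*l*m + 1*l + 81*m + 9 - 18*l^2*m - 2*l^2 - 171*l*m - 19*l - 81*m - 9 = l^2*(-18*m - 2) + l*(-162*m - 18)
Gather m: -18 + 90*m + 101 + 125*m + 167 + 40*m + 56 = 255*m + 306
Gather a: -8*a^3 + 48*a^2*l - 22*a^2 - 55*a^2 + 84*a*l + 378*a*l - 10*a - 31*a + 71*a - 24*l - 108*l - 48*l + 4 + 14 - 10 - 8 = -8*a^3 + a^2*(48*l - 77) + a*(462*l + 30) - 180*l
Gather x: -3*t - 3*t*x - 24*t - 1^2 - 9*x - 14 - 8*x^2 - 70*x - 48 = -27*t - 8*x^2 + x*(-3*t - 79) - 63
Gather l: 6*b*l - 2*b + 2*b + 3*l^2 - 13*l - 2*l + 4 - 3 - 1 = 3*l^2 + l*(6*b - 15)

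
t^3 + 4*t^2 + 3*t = t*(t + 1)*(t + 3)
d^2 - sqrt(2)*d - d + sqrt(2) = (d - 1)*(d - sqrt(2))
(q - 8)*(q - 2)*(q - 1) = q^3 - 11*q^2 + 26*q - 16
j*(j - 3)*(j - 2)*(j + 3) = j^4 - 2*j^3 - 9*j^2 + 18*j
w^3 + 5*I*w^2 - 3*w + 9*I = (w - I)*(w + 3*I)^2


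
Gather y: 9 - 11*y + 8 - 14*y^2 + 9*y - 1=-14*y^2 - 2*y + 16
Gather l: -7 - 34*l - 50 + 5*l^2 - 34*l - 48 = 5*l^2 - 68*l - 105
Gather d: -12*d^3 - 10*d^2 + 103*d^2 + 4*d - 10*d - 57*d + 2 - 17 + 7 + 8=-12*d^3 + 93*d^2 - 63*d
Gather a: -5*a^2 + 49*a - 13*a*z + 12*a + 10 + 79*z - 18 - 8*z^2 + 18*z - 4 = -5*a^2 + a*(61 - 13*z) - 8*z^2 + 97*z - 12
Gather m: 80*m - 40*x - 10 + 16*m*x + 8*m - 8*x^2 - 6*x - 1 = m*(16*x + 88) - 8*x^2 - 46*x - 11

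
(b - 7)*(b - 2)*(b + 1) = b^3 - 8*b^2 + 5*b + 14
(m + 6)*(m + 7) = m^2 + 13*m + 42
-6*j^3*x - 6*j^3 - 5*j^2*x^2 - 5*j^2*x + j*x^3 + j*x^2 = (-6*j + x)*(j + x)*(j*x + j)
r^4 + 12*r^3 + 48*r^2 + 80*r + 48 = (r + 2)^3*(r + 6)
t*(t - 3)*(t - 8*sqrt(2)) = t^3 - 8*sqrt(2)*t^2 - 3*t^2 + 24*sqrt(2)*t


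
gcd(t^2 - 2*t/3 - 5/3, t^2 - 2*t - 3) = t + 1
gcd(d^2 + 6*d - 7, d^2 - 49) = d + 7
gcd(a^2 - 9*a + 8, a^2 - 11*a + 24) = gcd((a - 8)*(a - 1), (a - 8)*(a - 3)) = a - 8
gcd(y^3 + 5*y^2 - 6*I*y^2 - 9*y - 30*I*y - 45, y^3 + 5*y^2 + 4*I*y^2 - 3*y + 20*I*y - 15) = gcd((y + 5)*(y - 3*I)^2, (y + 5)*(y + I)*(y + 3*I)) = y + 5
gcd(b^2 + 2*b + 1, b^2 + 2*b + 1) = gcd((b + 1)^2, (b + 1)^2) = b^2 + 2*b + 1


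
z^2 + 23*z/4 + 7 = (z + 7/4)*(z + 4)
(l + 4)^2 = l^2 + 8*l + 16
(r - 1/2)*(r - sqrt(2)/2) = r^2 - sqrt(2)*r/2 - r/2 + sqrt(2)/4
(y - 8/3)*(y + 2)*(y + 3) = y^3 + 7*y^2/3 - 22*y/3 - 16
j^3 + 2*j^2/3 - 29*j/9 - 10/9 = (j - 5/3)*(j + 1/3)*(j + 2)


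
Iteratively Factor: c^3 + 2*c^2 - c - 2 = (c + 1)*(c^2 + c - 2) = (c - 1)*(c + 1)*(c + 2)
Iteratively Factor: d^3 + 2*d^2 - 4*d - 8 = (d + 2)*(d^2 - 4) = (d - 2)*(d + 2)*(d + 2)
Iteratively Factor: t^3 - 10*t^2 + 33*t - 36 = (t - 3)*(t^2 - 7*t + 12) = (t - 3)^2*(t - 4)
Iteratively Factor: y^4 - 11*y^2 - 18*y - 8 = (y + 1)*(y^3 - y^2 - 10*y - 8) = (y + 1)*(y + 2)*(y^2 - 3*y - 4) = (y - 4)*(y + 1)*(y + 2)*(y + 1)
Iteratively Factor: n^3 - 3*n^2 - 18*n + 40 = (n + 4)*(n^2 - 7*n + 10) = (n - 2)*(n + 4)*(n - 5)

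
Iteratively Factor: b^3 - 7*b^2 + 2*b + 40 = (b - 4)*(b^2 - 3*b - 10) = (b - 4)*(b + 2)*(b - 5)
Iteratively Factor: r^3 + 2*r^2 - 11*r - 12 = (r - 3)*(r^2 + 5*r + 4) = (r - 3)*(r + 1)*(r + 4)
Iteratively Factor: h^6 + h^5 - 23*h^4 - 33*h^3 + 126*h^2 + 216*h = (h + 3)*(h^5 - 2*h^4 - 17*h^3 + 18*h^2 + 72*h) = (h - 4)*(h + 3)*(h^4 + 2*h^3 - 9*h^2 - 18*h) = (h - 4)*(h + 2)*(h + 3)*(h^3 - 9*h) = (h - 4)*(h + 2)*(h + 3)^2*(h^2 - 3*h) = (h - 4)*(h - 3)*(h + 2)*(h + 3)^2*(h)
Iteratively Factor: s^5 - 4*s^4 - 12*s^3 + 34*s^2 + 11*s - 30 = (s - 1)*(s^4 - 3*s^3 - 15*s^2 + 19*s + 30) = (s - 1)*(s + 3)*(s^3 - 6*s^2 + 3*s + 10) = (s - 5)*(s - 1)*(s + 3)*(s^2 - s - 2) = (s - 5)*(s - 1)*(s + 1)*(s + 3)*(s - 2)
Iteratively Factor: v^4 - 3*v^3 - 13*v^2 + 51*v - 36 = (v - 3)*(v^3 - 13*v + 12) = (v - 3)*(v - 1)*(v^2 + v - 12) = (v - 3)^2*(v - 1)*(v + 4)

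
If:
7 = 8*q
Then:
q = 7/8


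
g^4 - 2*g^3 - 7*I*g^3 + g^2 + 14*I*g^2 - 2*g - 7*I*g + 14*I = (g - 2)*(g - 7*I)*(g - I)*(g + I)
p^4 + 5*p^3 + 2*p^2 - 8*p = p*(p - 1)*(p + 2)*(p + 4)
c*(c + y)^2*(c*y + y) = c^4*y + 2*c^3*y^2 + c^3*y + c^2*y^3 + 2*c^2*y^2 + c*y^3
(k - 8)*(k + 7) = k^2 - k - 56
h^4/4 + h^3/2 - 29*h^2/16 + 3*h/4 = h*(h/4 + 1)*(h - 3/2)*(h - 1/2)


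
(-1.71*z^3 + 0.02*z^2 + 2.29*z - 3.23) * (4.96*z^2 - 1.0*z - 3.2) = -8.4816*z^5 + 1.8092*z^4 + 16.8104*z^3 - 18.3748*z^2 - 4.098*z + 10.336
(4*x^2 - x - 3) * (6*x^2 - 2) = 24*x^4 - 6*x^3 - 26*x^2 + 2*x + 6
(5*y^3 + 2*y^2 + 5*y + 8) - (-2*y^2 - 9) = 5*y^3 + 4*y^2 + 5*y + 17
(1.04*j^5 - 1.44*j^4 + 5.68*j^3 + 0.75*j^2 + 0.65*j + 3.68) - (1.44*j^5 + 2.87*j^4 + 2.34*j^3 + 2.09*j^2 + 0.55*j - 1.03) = -0.4*j^5 - 4.31*j^4 + 3.34*j^3 - 1.34*j^2 + 0.1*j + 4.71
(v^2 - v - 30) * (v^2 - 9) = v^4 - v^3 - 39*v^2 + 9*v + 270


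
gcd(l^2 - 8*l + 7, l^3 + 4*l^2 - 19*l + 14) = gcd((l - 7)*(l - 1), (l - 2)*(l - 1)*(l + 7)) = l - 1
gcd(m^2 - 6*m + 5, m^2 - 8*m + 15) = m - 5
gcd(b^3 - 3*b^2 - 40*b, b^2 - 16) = 1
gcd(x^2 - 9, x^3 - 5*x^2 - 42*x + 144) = x - 3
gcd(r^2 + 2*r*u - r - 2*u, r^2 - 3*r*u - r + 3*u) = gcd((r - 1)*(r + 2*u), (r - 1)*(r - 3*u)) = r - 1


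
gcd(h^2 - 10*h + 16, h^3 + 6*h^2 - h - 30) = h - 2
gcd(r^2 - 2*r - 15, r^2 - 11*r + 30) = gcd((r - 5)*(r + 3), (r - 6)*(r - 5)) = r - 5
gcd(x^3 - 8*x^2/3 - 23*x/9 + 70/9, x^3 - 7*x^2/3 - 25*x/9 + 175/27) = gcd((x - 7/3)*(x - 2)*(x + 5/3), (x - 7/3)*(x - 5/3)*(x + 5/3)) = x^2 - 2*x/3 - 35/9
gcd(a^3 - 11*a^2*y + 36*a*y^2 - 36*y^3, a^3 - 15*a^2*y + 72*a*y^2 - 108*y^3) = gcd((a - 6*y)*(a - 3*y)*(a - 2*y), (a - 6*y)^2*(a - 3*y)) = a^2 - 9*a*y + 18*y^2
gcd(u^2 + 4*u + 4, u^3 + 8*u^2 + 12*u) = u + 2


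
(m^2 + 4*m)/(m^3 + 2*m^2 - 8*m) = 1/(m - 2)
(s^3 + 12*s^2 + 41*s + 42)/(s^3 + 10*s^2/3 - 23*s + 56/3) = 3*(s^2 + 5*s + 6)/(3*s^2 - 11*s + 8)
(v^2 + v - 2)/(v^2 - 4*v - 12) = (v - 1)/(v - 6)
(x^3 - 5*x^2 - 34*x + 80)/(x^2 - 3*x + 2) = (x^2 - 3*x - 40)/(x - 1)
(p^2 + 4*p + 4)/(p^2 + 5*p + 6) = (p + 2)/(p + 3)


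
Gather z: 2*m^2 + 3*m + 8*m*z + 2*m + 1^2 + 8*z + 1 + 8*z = 2*m^2 + 5*m + z*(8*m + 16) + 2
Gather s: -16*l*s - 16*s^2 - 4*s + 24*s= -16*s^2 + s*(20 - 16*l)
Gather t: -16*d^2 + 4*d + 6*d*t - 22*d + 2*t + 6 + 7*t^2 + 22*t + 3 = -16*d^2 - 18*d + 7*t^2 + t*(6*d + 24) + 9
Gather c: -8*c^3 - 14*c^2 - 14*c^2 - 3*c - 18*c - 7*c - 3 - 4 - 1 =-8*c^3 - 28*c^2 - 28*c - 8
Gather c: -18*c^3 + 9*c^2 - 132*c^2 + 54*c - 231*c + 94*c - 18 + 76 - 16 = -18*c^3 - 123*c^2 - 83*c + 42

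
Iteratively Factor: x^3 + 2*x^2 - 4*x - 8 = (x + 2)*(x^2 - 4) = (x + 2)^2*(x - 2)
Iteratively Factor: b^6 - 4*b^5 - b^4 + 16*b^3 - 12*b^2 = (b - 2)*(b^5 - 2*b^4 - 5*b^3 + 6*b^2) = b*(b - 2)*(b^4 - 2*b^3 - 5*b^2 + 6*b) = b*(b - 2)*(b - 1)*(b^3 - b^2 - 6*b) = b^2*(b - 2)*(b - 1)*(b^2 - b - 6) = b^2*(b - 3)*(b - 2)*(b - 1)*(b + 2)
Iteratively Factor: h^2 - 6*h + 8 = (h - 2)*(h - 4)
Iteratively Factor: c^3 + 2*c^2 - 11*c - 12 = (c + 1)*(c^2 + c - 12) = (c + 1)*(c + 4)*(c - 3)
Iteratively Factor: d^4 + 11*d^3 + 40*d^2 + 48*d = (d + 4)*(d^3 + 7*d^2 + 12*d) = (d + 3)*(d + 4)*(d^2 + 4*d) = d*(d + 3)*(d + 4)*(d + 4)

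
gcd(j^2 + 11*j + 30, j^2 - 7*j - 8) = 1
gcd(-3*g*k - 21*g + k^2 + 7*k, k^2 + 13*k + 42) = k + 7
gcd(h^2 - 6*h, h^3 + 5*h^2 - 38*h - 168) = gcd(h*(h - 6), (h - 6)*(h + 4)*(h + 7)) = h - 6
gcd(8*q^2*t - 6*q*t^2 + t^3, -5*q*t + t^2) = t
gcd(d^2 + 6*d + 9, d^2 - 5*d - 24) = d + 3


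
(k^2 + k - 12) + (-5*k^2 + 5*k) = -4*k^2 + 6*k - 12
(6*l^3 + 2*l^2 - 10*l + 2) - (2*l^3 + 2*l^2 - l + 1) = 4*l^3 - 9*l + 1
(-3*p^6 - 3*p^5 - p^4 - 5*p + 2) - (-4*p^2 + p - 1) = -3*p^6 - 3*p^5 - p^4 + 4*p^2 - 6*p + 3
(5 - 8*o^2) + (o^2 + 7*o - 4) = -7*o^2 + 7*o + 1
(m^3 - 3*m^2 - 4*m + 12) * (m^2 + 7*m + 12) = m^5 + 4*m^4 - 13*m^3 - 52*m^2 + 36*m + 144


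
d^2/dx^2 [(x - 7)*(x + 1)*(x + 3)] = 6*x - 6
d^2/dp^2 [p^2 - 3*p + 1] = 2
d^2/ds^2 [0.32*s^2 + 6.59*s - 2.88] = 0.640000000000000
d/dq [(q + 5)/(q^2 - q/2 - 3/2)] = 2*(2*q^2 - q - (q + 5)*(4*q - 1) - 3)/(-2*q^2 + q + 3)^2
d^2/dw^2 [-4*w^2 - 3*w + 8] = -8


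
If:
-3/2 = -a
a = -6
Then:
No Solution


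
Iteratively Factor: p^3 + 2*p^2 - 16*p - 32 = (p + 4)*(p^2 - 2*p - 8) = (p + 2)*(p + 4)*(p - 4)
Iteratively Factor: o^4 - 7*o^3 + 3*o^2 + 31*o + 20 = (o - 5)*(o^3 - 2*o^2 - 7*o - 4) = (o - 5)*(o - 4)*(o^2 + 2*o + 1) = (o - 5)*(o - 4)*(o + 1)*(o + 1)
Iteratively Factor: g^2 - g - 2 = (g - 2)*(g + 1)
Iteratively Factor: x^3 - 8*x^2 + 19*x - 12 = (x - 4)*(x^2 - 4*x + 3) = (x - 4)*(x - 3)*(x - 1)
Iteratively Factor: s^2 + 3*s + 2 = (s + 2)*(s + 1)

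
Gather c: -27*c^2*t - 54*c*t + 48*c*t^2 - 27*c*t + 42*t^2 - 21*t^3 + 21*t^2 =-27*c^2*t + c*(48*t^2 - 81*t) - 21*t^3 + 63*t^2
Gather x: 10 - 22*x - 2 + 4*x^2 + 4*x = 4*x^2 - 18*x + 8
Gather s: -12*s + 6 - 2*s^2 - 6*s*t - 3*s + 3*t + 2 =-2*s^2 + s*(-6*t - 15) + 3*t + 8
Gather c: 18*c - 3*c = 15*c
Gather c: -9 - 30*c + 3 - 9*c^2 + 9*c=-9*c^2 - 21*c - 6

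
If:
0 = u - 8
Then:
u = 8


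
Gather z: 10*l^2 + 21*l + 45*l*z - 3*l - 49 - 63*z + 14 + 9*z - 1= 10*l^2 + 18*l + z*(45*l - 54) - 36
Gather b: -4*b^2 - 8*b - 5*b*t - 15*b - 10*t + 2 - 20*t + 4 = -4*b^2 + b*(-5*t - 23) - 30*t + 6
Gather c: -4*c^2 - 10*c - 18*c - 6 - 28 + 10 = -4*c^2 - 28*c - 24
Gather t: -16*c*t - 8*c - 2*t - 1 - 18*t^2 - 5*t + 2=-8*c - 18*t^2 + t*(-16*c - 7) + 1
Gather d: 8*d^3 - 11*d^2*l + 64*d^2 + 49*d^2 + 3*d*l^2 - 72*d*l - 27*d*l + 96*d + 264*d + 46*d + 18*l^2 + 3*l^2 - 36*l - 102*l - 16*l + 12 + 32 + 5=8*d^3 + d^2*(113 - 11*l) + d*(3*l^2 - 99*l + 406) + 21*l^2 - 154*l + 49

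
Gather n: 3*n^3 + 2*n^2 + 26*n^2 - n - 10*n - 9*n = 3*n^3 + 28*n^2 - 20*n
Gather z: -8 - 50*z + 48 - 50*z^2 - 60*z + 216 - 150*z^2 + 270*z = -200*z^2 + 160*z + 256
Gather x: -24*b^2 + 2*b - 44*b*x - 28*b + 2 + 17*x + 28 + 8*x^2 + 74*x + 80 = -24*b^2 - 26*b + 8*x^2 + x*(91 - 44*b) + 110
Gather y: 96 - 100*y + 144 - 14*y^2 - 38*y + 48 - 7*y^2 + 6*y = -21*y^2 - 132*y + 288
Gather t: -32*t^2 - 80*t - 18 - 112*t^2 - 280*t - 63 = -144*t^2 - 360*t - 81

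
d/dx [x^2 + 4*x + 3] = 2*x + 4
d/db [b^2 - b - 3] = 2*b - 1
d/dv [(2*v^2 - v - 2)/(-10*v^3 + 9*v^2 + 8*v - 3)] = (20*v^4 - 20*v^3 - 35*v^2 + 24*v + 19)/(100*v^6 - 180*v^5 - 79*v^4 + 204*v^3 + 10*v^2 - 48*v + 9)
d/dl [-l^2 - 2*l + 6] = -2*l - 2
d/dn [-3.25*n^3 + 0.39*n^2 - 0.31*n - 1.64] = -9.75*n^2 + 0.78*n - 0.31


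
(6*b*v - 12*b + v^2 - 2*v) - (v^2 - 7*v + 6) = 6*b*v - 12*b + 5*v - 6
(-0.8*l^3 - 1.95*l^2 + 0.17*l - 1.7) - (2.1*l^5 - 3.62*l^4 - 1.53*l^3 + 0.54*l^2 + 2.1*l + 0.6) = -2.1*l^5 + 3.62*l^4 + 0.73*l^3 - 2.49*l^2 - 1.93*l - 2.3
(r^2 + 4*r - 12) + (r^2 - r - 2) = 2*r^2 + 3*r - 14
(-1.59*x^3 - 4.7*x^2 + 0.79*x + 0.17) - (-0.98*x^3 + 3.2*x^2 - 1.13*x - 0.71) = -0.61*x^3 - 7.9*x^2 + 1.92*x + 0.88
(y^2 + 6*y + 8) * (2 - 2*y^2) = -2*y^4 - 12*y^3 - 14*y^2 + 12*y + 16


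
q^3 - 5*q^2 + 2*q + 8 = (q - 4)*(q - 2)*(q + 1)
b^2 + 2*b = b*(b + 2)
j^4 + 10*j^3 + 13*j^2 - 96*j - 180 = (j - 3)*(j + 2)*(j + 5)*(j + 6)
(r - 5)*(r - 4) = r^2 - 9*r + 20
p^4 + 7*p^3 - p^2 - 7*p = p*(p - 1)*(p + 1)*(p + 7)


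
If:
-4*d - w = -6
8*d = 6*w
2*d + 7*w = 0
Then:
No Solution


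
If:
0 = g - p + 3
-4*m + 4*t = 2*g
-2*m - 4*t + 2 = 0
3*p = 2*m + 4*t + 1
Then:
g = -2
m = 1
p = 1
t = 0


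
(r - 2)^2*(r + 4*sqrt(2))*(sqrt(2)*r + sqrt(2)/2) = sqrt(2)*r^4 - 7*sqrt(2)*r^3/2 + 8*r^3 - 28*r^2 + 2*sqrt(2)*r^2 + 2*sqrt(2)*r + 16*r + 16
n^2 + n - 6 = (n - 2)*(n + 3)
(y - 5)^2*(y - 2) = y^3 - 12*y^2 + 45*y - 50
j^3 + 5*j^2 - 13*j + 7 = (j - 1)^2*(j + 7)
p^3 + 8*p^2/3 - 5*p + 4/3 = (p - 1)*(p - 1/3)*(p + 4)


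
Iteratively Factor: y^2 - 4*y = (y - 4)*(y)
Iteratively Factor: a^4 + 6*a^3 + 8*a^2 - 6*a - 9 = (a + 3)*(a^3 + 3*a^2 - a - 3) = (a + 3)^2*(a^2 - 1) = (a + 1)*(a + 3)^2*(a - 1)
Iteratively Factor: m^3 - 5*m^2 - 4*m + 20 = (m - 2)*(m^2 - 3*m - 10) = (m - 2)*(m + 2)*(m - 5)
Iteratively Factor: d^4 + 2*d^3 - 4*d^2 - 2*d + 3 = (d - 1)*(d^3 + 3*d^2 - d - 3) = (d - 1)*(d + 1)*(d^2 + 2*d - 3) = (d - 1)*(d + 1)*(d + 3)*(d - 1)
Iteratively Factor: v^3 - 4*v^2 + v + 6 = (v - 2)*(v^2 - 2*v - 3) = (v - 2)*(v + 1)*(v - 3)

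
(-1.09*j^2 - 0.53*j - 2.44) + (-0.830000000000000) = -1.09*j^2 - 0.53*j - 3.27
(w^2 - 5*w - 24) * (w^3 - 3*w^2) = w^5 - 8*w^4 - 9*w^3 + 72*w^2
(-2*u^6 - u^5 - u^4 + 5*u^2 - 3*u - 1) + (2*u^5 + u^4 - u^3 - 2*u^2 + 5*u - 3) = -2*u^6 + u^5 - u^3 + 3*u^2 + 2*u - 4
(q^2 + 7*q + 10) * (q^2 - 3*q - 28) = q^4 + 4*q^3 - 39*q^2 - 226*q - 280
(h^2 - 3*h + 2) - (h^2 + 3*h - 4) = 6 - 6*h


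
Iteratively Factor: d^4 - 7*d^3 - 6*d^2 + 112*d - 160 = (d - 5)*(d^3 - 2*d^2 - 16*d + 32) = (d - 5)*(d + 4)*(d^2 - 6*d + 8) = (d - 5)*(d - 2)*(d + 4)*(d - 4)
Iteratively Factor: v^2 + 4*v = (v + 4)*(v)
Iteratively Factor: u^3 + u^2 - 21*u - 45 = (u + 3)*(u^2 - 2*u - 15) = (u - 5)*(u + 3)*(u + 3)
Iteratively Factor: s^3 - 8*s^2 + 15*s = (s - 3)*(s^2 - 5*s) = (s - 5)*(s - 3)*(s)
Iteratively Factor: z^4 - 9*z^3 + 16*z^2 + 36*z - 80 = (z + 2)*(z^3 - 11*z^2 + 38*z - 40) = (z - 5)*(z + 2)*(z^2 - 6*z + 8) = (z - 5)*(z - 4)*(z + 2)*(z - 2)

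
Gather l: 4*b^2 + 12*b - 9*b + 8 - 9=4*b^2 + 3*b - 1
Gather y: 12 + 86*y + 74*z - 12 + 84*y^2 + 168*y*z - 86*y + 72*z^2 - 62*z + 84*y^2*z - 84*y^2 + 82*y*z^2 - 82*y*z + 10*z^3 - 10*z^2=84*y^2*z + y*(82*z^2 + 86*z) + 10*z^3 + 62*z^2 + 12*z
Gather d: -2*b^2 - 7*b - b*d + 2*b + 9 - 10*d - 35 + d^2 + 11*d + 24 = -2*b^2 - 5*b + d^2 + d*(1 - b) - 2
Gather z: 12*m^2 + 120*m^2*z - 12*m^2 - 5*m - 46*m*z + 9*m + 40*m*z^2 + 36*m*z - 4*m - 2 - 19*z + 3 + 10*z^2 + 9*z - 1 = z^2*(40*m + 10) + z*(120*m^2 - 10*m - 10)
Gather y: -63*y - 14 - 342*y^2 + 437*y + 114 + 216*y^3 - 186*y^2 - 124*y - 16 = 216*y^3 - 528*y^2 + 250*y + 84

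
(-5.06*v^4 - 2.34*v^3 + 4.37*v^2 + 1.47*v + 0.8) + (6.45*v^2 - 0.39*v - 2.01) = -5.06*v^4 - 2.34*v^3 + 10.82*v^2 + 1.08*v - 1.21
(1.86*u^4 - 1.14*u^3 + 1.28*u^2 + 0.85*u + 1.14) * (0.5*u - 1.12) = 0.93*u^5 - 2.6532*u^4 + 1.9168*u^3 - 1.0086*u^2 - 0.382*u - 1.2768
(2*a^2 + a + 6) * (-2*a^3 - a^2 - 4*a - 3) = -4*a^5 - 4*a^4 - 21*a^3 - 16*a^2 - 27*a - 18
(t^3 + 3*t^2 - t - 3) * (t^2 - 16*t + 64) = t^5 - 13*t^4 + 15*t^3 + 205*t^2 - 16*t - 192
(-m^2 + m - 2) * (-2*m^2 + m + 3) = 2*m^4 - 3*m^3 + 2*m^2 + m - 6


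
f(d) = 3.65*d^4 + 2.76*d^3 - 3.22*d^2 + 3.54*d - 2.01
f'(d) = 14.6*d^3 + 8.28*d^2 - 6.44*d + 3.54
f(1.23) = 10.96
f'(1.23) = 35.31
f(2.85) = 286.62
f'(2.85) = 390.42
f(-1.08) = -8.10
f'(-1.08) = 1.76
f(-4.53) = 1196.35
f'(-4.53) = -1154.59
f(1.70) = 38.75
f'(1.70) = 88.25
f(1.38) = 17.23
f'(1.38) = 48.79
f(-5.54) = 2848.47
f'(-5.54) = -2189.12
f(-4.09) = 762.19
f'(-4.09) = -830.51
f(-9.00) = 21640.92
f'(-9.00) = -9911.22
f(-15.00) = 174686.64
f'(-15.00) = -47311.86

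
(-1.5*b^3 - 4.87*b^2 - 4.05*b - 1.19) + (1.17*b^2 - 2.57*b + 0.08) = -1.5*b^3 - 3.7*b^2 - 6.62*b - 1.11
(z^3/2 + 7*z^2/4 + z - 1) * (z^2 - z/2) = z^5/2 + 3*z^4/2 + z^3/8 - 3*z^2/2 + z/2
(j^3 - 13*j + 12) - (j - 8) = j^3 - 14*j + 20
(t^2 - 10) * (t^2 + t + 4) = t^4 + t^3 - 6*t^2 - 10*t - 40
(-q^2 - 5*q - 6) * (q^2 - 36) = -q^4 - 5*q^3 + 30*q^2 + 180*q + 216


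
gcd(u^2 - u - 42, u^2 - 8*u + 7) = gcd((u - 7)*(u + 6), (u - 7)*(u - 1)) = u - 7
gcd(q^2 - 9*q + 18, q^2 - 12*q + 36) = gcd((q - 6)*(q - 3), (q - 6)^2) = q - 6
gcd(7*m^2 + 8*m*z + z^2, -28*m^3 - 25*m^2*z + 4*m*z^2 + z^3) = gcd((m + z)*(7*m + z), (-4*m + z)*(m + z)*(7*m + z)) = 7*m^2 + 8*m*z + z^2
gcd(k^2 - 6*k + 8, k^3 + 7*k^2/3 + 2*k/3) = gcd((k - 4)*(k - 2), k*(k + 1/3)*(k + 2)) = 1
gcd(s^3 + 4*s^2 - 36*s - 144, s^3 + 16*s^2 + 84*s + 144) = s^2 + 10*s + 24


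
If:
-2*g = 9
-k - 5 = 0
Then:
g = -9/2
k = -5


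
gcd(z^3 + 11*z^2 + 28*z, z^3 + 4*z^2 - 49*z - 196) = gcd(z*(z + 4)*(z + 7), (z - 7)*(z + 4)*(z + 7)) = z^2 + 11*z + 28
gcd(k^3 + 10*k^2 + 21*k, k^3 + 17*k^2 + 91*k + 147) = k^2 + 10*k + 21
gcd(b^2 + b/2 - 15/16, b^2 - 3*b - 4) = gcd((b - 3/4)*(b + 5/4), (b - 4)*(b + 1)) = 1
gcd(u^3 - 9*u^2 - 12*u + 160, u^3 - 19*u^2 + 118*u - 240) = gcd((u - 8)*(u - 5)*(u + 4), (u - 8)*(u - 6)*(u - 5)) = u^2 - 13*u + 40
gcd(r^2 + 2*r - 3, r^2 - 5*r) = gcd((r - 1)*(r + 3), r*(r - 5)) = 1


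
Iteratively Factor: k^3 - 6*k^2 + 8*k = (k - 2)*(k^2 - 4*k) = k*(k - 2)*(k - 4)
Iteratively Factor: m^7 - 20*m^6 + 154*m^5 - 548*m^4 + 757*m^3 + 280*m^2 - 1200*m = (m + 1)*(m^6 - 21*m^5 + 175*m^4 - 723*m^3 + 1480*m^2 - 1200*m) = (m - 5)*(m + 1)*(m^5 - 16*m^4 + 95*m^3 - 248*m^2 + 240*m) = (m - 5)*(m - 4)*(m + 1)*(m^4 - 12*m^3 + 47*m^2 - 60*m) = (m - 5)*(m - 4)^2*(m + 1)*(m^3 - 8*m^2 + 15*m) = m*(m - 5)*(m - 4)^2*(m + 1)*(m^2 - 8*m + 15) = m*(m - 5)*(m - 4)^2*(m - 3)*(m + 1)*(m - 5)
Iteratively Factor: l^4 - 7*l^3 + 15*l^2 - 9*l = (l - 1)*(l^3 - 6*l^2 + 9*l) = (l - 3)*(l - 1)*(l^2 - 3*l) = l*(l - 3)*(l - 1)*(l - 3)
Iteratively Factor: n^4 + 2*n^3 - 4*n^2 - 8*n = (n)*(n^3 + 2*n^2 - 4*n - 8) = n*(n + 2)*(n^2 - 4) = n*(n - 2)*(n + 2)*(n + 2)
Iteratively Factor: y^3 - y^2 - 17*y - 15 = (y + 1)*(y^2 - 2*y - 15) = (y - 5)*(y + 1)*(y + 3)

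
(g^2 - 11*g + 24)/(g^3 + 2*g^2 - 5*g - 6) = (g^2 - 11*g + 24)/(g^3 + 2*g^2 - 5*g - 6)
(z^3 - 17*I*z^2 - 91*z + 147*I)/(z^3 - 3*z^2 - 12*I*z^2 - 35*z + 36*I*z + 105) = (z^2 - 10*I*z - 21)/(z^2 - z*(3 + 5*I) + 15*I)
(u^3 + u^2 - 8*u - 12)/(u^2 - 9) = (u^2 + 4*u + 4)/(u + 3)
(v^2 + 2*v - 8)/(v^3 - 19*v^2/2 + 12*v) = 2*(v^2 + 2*v - 8)/(v*(2*v^2 - 19*v + 24))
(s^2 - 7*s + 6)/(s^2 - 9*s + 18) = (s - 1)/(s - 3)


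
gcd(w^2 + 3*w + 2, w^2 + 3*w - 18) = 1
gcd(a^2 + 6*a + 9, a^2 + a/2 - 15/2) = a + 3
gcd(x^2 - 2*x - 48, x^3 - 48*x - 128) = x - 8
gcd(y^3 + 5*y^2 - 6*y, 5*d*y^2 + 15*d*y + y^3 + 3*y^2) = y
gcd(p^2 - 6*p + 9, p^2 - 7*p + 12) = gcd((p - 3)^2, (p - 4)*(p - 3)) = p - 3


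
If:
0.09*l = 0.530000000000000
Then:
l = 5.89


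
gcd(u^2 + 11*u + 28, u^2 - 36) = 1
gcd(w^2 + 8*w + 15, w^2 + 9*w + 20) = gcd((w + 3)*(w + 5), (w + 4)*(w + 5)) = w + 5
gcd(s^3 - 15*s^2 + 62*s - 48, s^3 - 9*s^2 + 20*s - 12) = s^2 - 7*s + 6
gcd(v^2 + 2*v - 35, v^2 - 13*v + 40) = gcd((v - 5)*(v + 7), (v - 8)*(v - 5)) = v - 5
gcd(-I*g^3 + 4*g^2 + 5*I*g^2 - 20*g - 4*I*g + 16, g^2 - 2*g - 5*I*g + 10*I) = 1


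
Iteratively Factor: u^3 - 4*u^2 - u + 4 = (u + 1)*(u^2 - 5*u + 4) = (u - 1)*(u + 1)*(u - 4)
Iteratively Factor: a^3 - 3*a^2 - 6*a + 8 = (a + 2)*(a^2 - 5*a + 4) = (a - 4)*(a + 2)*(a - 1)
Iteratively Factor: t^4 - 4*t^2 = (t + 2)*(t^3 - 2*t^2) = t*(t + 2)*(t^2 - 2*t) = t^2*(t + 2)*(t - 2)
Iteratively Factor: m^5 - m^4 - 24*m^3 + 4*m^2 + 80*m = (m - 5)*(m^4 + 4*m^3 - 4*m^2 - 16*m) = (m - 5)*(m - 2)*(m^3 + 6*m^2 + 8*m) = (m - 5)*(m - 2)*(m + 2)*(m^2 + 4*m) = (m - 5)*(m - 2)*(m + 2)*(m + 4)*(m)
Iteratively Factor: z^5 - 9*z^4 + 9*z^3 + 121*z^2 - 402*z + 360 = (z + 4)*(z^4 - 13*z^3 + 61*z^2 - 123*z + 90) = (z - 2)*(z + 4)*(z^3 - 11*z^2 + 39*z - 45) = (z - 3)*(z - 2)*(z + 4)*(z^2 - 8*z + 15) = (z - 3)^2*(z - 2)*(z + 4)*(z - 5)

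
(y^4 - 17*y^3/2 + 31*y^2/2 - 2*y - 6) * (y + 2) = y^5 - 13*y^4/2 - 3*y^3/2 + 29*y^2 - 10*y - 12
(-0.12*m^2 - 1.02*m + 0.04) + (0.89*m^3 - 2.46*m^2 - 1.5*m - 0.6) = 0.89*m^3 - 2.58*m^2 - 2.52*m - 0.56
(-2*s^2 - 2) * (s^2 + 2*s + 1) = -2*s^4 - 4*s^3 - 4*s^2 - 4*s - 2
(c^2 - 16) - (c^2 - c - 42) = c + 26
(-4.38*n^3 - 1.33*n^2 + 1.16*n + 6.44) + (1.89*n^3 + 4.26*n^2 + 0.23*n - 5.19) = -2.49*n^3 + 2.93*n^2 + 1.39*n + 1.25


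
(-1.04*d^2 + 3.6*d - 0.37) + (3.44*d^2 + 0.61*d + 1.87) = 2.4*d^2 + 4.21*d + 1.5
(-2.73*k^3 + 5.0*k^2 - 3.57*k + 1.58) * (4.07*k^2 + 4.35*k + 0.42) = -11.1111*k^5 + 8.4745*k^4 + 6.0735*k^3 - 6.9989*k^2 + 5.3736*k + 0.6636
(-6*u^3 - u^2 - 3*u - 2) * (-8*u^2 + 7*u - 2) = 48*u^5 - 34*u^4 + 29*u^3 - 3*u^2 - 8*u + 4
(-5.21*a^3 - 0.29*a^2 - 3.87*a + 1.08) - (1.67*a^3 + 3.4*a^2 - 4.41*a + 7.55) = -6.88*a^3 - 3.69*a^2 + 0.54*a - 6.47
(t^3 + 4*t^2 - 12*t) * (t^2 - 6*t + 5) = t^5 - 2*t^4 - 31*t^3 + 92*t^2 - 60*t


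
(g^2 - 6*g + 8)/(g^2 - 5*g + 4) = (g - 2)/(g - 1)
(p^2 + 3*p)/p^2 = (p + 3)/p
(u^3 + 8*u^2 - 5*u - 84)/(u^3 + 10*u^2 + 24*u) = (u^2 + 4*u - 21)/(u*(u + 6))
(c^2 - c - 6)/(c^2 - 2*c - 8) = (c - 3)/(c - 4)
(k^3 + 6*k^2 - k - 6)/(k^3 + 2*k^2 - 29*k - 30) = (k - 1)/(k - 5)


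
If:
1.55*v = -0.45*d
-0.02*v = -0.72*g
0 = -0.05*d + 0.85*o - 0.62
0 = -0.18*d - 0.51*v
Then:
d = 0.00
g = 0.00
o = 0.73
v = 0.00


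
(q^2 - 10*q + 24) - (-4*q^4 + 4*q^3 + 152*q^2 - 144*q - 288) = 4*q^4 - 4*q^3 - 151*q^2 + 134*q + 312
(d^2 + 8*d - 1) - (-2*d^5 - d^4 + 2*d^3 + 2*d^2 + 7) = 2*d^5 + d^4 - 2*d^3 - d^2 + 8*d - 8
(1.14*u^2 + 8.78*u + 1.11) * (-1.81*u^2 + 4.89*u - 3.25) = -2.0634*u^4 - 10.3172*u^3 + 37.2201*u^2 - 23.1071*u - 3.6075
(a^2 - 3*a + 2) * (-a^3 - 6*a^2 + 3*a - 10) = -a^5 - 3*a^4 + 19*a^3 - 31*a^2 + 36*a - 20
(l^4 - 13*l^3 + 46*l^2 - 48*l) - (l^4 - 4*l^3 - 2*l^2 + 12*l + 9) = -9*l^3 + 48*l^2 - 60*l - 9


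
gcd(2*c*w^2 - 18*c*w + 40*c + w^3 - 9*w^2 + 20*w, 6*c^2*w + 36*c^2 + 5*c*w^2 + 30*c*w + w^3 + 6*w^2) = 2*c + w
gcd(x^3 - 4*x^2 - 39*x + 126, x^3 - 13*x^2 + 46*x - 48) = x - 3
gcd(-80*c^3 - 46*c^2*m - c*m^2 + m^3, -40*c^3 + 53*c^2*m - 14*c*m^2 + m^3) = 8*c - m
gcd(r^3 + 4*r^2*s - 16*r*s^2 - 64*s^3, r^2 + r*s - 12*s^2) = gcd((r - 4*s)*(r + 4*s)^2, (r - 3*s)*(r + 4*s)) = r + 4*s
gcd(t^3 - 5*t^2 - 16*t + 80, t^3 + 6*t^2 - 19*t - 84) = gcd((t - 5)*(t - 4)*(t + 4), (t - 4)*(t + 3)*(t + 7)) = t - 4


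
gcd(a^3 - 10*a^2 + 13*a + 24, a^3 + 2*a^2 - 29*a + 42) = a - 3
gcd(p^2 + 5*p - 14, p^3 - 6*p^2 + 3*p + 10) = p - 2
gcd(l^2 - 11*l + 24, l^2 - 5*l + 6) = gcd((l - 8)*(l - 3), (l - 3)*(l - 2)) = l - 3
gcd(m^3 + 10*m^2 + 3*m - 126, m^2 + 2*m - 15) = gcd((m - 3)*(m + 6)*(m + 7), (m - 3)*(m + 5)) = m - 3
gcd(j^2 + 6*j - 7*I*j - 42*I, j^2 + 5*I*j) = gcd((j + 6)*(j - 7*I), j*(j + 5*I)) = 1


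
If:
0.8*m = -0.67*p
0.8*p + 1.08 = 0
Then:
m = 1.13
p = -1.35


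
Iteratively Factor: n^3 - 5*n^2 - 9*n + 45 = (n - 5)*(n^2 - 9) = (n - 5)*(n + 3)*(n - 3)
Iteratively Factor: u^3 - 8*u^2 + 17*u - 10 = (u - 2)*(u^2 - 6*u + 5) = (u - 2)*(u - 1)*(u - 5)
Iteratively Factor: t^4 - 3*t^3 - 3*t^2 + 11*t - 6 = (t - 1)*(t^3 - 2*t^2 - 5*t + 6) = (t - 1)^2*(t^2 - t - 6) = (t - 1)^2*(t + 2)*(t - 3)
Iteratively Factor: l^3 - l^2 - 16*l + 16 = (l + 4)*(l^2 - 5*l + 4) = (l - 4)*(l + 4)*(l - 1)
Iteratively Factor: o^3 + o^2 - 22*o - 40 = (o - 5)*(o^2 + 6*o + 8) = (o - 5)*(o + 4)*(o + 2)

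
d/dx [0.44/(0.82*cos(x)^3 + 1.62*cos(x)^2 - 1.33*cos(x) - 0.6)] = (1.0824*cos(x)^2 + 1.4256*cos(x) - 0.5852)*sin(x)/(0.82*cos(x)^3 + 1.62*cos(x)^2 - 1.33*cos(x) - 0.6)^2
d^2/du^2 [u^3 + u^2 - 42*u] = 6*u + 2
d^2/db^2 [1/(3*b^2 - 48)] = 2*(3*b^2 + 16)/(3*(b^2 - 16)^3)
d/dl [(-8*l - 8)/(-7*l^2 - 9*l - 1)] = 8*(7*l^2 + 9*l - (l + 1)*(14*l + 9) + 1)/(7*l^2 + 9*l + 1)^2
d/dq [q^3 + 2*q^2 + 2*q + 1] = 3*q^2 + 4*q + 2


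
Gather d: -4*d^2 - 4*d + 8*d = -4*d^2 + 4*d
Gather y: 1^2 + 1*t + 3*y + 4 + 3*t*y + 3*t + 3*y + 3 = 4*t + y*(3*t + 6) + 8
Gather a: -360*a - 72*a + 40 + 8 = 48 - 432*a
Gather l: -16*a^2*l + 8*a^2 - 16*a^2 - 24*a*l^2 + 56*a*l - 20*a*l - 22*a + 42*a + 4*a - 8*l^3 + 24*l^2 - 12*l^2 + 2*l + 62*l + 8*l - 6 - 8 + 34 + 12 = -8*a^2 + 24*a - 8*l^3 + l^2*(12 - 24*a) + l*(-16*a^2 + 36*a + 72) + 32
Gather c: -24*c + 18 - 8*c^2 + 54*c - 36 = -8*c^2 + 30*c - 18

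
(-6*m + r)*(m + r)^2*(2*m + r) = -12*m^4 - 28*m^3*r - 19*m^2*r^2 - 2*m*r^3 + r^4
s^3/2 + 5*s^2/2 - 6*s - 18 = (s/2 + 1)*(s - 3)*(s + 6)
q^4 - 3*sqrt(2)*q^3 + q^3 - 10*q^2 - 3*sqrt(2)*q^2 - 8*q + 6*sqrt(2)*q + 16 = (q - 1)*(q + 2)*(q - 4*sqrt(2))*(q + sqrt(2))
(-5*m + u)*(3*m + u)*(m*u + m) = -15*m^3*u - 15*m^3 - 2*m^2*u^2 - 2*m^2*u + m*u^3 + m*u^2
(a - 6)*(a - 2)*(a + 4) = a^3 - 4*a^2 - 20*a + 48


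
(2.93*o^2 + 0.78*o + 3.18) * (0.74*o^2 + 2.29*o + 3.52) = 2.1682*o^4 + 7.2869*o^3 + 14.453*o^2 + 10.0278*o + 11.1936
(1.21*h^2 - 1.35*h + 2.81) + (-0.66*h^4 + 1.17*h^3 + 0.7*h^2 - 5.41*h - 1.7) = -0.66*h^4 + 1.17*h^3 + 1.91*h^2 - 6.76*h + 1.11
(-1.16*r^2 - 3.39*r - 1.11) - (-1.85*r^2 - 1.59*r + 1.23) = 0.69*r^2 - 1.8*r - 2.34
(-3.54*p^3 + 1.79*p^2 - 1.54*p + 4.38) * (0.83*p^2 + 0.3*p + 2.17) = -2.9382*p^5 + 0.4237*p^4 - 8.423*p^3 + 7.0577*p^2 - 2.0278*p + 9.5046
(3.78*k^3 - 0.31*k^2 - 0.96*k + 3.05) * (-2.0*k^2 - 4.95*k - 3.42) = -7.56*k^5 - 18.091*k^4 - 9.4731*k^3 - 0.2878*k^2 - 11.8143*k - 10.431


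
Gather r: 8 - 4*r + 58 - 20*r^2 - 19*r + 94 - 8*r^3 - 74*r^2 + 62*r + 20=-8*r^3 - 94*r^2 + 39*r + 180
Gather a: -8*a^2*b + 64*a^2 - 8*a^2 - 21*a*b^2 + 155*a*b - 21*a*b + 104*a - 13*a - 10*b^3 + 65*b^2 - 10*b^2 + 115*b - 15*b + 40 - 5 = a^2*(56 - 8*b) + a*(-21*b^2 + 134*b + 91) - 10*b^3 + 55*b^2 + 100*b + 35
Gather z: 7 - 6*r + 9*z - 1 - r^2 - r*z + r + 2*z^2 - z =-r^2 - 5*r + 2*z^2 + z*(8 - r) + 6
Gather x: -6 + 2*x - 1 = 2*x - 7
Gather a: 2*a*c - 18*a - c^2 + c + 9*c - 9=a*(2*c - 18) - c^2 + 10*c - 9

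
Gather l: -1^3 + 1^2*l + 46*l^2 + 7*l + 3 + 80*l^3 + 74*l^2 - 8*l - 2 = 80*l^3 + 120*l^2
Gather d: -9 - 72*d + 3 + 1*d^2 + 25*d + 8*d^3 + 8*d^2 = 8*d^3 + 9*d^2 - 47*d - 6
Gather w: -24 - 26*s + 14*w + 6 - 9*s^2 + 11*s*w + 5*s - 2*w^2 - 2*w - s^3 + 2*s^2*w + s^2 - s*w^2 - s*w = -s^3 - 8*s^2 - 21*s + w^2*(-s - 2) + w*(2*s^2 + 10*s + 12) - 18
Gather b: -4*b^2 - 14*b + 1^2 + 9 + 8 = -4*b^2 - 14*b + 18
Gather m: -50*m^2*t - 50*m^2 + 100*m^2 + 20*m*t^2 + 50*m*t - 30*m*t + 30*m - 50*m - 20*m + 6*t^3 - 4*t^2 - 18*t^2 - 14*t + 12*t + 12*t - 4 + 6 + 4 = m^2*(50 - 50*t) + m*(20*t^2 + 20*t - 40) + 6*t^3 - 22*t^2 + 10*t + 6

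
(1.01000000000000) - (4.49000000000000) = -3.48000000000000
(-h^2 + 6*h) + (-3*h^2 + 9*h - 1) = -4*h^2 + 15*h - 1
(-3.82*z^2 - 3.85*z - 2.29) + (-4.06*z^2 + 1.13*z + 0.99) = -7.88*z^2 - 2.72*z - 1.3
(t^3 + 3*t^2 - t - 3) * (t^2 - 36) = t^5 + 3*t^4 - 37*t^3 - 111*t^2 + 36*t + 108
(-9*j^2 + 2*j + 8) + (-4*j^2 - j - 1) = -13*j^2 + j + 7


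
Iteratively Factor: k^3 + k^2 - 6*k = (k - 2)*(k^2 + 3*k) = (k - 2)*(k + 3)*(k)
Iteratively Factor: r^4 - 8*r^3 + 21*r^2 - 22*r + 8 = (r - 4)*(r^3 - 4*r^2 + 5*r - 2) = (r - 4)*(r - 1)*(r^2 - 3*r + 2) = (r - 4)*(r - 2)*(r - 1)*(r - 1)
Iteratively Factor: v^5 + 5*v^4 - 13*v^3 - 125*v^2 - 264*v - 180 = (v + 2)*(v^4 + 3*v^3 - 19*v^2 - 87*v - 90) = (v + 2)^2*(v^3 + v^2 - 21*v - 45) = (v + 2)^2*(v + 3)*(v^2 - 2*v - 15) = (v + 2)^2*(v + 3)^2*(v - 5)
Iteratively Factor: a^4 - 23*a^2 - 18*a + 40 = (a + 4)*(a^3 - 4*a^2 - 7*a + 10) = (a + 2)*(a + 4)*(a^2 - 6*a + 5) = (a - 5)*(a + 2)*(a + 4)*(a - 1)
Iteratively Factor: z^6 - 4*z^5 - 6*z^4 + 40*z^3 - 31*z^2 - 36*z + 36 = (z - 3)*(z^5 - z^4 - 9*z^3 + 13*z^2 + 8*z - 12) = (z - 3)*(z + 3)*(z^4 - 4*z^3 + 3*z^2 + 4*z - 4) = (z - 3)*(z + 1)*(z + 3)*(z^3 - 5*z^2 + 8*z - 4) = (z - 3)*(z - 2)*(z + 1)*(z + 3)*(z^2 - 3*z + 2) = (z - 3)*(z - 2)^2*(z + 1)*(z + 3)*(z - 1)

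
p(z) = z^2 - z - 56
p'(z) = 2*z - 1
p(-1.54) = -52.09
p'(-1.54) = -4.08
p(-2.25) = -48.69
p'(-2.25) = -5.50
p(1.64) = -54.95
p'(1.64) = 2.28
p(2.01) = -53.97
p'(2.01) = 3.02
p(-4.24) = -33.78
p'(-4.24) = -9.48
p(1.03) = -55.97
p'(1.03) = 1.06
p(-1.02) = -53.94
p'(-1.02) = -3.04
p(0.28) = -56.20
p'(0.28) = -0.44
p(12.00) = 76.00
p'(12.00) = 23.00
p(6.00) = -26.00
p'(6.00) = 11.00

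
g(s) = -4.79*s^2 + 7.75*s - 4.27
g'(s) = 7.75 - 9.58*s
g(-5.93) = -218.67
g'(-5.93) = 64.56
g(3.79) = -43.70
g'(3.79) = -28.56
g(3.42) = -33.79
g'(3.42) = -25.01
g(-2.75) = -61.81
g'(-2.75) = 34.10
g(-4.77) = -150.22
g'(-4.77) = 53.45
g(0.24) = -2.69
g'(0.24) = 5.45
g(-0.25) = -6.51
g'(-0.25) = 10.14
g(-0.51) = -9.47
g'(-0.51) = 12.64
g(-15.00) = -1198.27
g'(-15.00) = 151.45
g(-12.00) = -787.03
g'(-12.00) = 122.71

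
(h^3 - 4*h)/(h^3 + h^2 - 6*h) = (h + 2)/(h + 3)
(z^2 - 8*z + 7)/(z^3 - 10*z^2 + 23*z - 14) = 1/(z - 2)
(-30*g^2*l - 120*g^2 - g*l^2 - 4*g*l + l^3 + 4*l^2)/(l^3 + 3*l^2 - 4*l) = (-30*g^2 - g*l + l^2)/(l*(l - 1))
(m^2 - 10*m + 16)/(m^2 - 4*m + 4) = (m - 8)/(m - 2)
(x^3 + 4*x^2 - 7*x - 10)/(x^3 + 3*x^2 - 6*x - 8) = (x + 5)/(x + 4)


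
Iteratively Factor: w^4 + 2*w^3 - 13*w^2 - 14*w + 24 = (w - 3)*(w^3 + 5*w^2 + 2*w - 8) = (w - 3)*(w + 2)*(w^2 + 3*w - 4) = (w - 3)*(w - 1)*(w + 2)*(w + 4)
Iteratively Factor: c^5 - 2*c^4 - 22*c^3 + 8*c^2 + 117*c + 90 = (c + 1)*(c^4 - 3*c^3 - 19*c^2 + 27*c + 90) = (c - 3)*(c + 1)*(c^3 - 19*c - 30) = (c - 3)*(c + 1)*(c + 3)*(c^2 - 3*c - 10) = (c - 5)*(c - 3)*(c + 1)*(c + 3)*(c + 2)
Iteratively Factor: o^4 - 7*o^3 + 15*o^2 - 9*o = (o - 3)*(o^3 - 4*o^2 + 3*o) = o*(o - 3)*(o^2 - 4*o + 3) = o*(o - 3)*(o - 1)*(o - 3)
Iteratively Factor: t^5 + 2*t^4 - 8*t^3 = (t)*(t^4 + 2*t^3 - 8*t^2) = t*(t - 2)*(t^3 + 4*t^2) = t^2*(t - 2)*(t^2 + 4*t) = t^2*(t - 2)*(t + 4)*(t)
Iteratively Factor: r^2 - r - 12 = (r - 4)*(r + 3)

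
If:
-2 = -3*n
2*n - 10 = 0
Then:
No Solution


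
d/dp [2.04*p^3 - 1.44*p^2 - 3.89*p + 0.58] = 6.12*p^2 - 2.88*p - 3.89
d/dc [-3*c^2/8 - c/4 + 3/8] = -3*c/4 - 1/4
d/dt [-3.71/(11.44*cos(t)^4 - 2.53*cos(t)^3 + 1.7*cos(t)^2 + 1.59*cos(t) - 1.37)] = (-169.7696*cos(t)^3 + 28.1589*cos(t)^2 - 12.614*cos(t) - 5.8989)*sin(t)/(11.44*cos(t)^4 - 2.53*cos(t)^3 + 1.7*cos(t)^2 + 1.59*cos(t) - 1.37)^2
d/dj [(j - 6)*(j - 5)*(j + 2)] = 3*j^2 - 18*j + 8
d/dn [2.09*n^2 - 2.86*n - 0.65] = 4.18*n - 2.86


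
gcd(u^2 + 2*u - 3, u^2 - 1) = u - 1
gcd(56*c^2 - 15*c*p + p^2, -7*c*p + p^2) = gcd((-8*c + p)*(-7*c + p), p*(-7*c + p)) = -7*c + p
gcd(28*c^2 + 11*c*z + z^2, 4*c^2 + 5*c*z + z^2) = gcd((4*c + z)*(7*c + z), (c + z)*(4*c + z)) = 4*c + z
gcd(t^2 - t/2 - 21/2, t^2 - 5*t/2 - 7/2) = t - 7/2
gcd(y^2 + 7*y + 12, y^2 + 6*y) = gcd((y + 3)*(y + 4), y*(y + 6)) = 1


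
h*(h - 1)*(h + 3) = h^3 + 2*h^2 - 3*h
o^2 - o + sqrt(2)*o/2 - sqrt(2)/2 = (o - 1)*(o + sqrt(2)/2)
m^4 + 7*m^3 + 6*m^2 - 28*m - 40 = (m - 2)*(m + 2)^2*(m + 5)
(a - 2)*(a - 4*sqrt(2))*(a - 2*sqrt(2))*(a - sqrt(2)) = a^4 - 7*sqrt(2)*a^3 - 2*a^3 + 14*sqrt(2)*a^2 + 28*a^2 - 56*a - 16*sqrt(2)*a + 32*sqrt(2)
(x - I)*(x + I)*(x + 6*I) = x^3 + 6*I*x^2 + x + 6*I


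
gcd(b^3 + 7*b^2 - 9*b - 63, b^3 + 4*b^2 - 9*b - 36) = b^2 - 9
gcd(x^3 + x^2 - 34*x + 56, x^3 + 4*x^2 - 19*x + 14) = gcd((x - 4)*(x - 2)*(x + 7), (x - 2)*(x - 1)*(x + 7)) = x^2 + 5*x - 14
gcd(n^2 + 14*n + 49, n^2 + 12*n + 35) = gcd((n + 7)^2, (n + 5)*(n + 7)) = n + 7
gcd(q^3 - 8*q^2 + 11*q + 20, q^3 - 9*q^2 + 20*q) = q^2 - 9*q + 20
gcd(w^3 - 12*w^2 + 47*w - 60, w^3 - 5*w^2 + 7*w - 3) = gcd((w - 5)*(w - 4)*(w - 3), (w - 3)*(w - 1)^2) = w - 3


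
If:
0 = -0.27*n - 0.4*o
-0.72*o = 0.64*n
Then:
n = 0.00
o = 0.00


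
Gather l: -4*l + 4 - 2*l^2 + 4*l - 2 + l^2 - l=-l^2 - l + 2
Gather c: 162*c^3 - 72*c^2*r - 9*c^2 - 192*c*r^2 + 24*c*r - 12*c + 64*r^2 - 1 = 162*c^3 + c^2*(-72*r - 9) + c*(-192*r^2 + 24*r - 12) + 64*r^2 - 1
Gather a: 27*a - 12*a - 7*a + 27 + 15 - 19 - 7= 8*a + 16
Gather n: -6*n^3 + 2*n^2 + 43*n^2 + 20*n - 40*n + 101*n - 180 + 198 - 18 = -6*n^3 + 45*n^2 + 81*n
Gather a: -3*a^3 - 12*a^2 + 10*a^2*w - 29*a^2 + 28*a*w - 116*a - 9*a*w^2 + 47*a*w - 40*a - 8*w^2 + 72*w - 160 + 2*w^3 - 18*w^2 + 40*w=-3*a^3 + a^2*(10*w - 41) + a*(-9*w^2 + 75*w - 156) + 2*w^3 - 26*w^2 + 112*w - 160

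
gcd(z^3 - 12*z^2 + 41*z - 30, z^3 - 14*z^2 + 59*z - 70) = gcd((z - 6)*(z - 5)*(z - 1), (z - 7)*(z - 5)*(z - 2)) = z - 5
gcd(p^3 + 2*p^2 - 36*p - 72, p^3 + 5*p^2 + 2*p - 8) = p + 2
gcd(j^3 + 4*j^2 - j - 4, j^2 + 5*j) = 1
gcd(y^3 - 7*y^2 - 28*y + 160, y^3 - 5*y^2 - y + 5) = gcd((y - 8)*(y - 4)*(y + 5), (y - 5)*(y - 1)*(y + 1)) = 1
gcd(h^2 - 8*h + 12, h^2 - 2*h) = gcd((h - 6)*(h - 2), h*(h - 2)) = h - 2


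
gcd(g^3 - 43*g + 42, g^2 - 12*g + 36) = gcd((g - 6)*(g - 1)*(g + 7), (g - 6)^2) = g - 6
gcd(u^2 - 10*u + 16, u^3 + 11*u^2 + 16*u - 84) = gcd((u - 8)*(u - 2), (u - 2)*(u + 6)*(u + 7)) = u - 2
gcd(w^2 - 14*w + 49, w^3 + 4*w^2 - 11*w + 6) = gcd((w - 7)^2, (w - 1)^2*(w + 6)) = 1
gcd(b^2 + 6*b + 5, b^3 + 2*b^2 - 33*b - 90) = b + 5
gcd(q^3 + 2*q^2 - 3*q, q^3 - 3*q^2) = q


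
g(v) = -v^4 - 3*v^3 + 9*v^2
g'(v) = -4*v^3 - 9*v^2 + 18*v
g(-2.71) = 71.87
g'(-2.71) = -35.27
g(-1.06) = 12.42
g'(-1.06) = -24.43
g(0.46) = 1.57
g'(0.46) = 5.99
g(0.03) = 0.01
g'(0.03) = 0.53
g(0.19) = 0.30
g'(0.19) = 3.07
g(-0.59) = 3.63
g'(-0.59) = -12.93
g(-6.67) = -688.64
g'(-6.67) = 666.50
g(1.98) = -3.37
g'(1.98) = -30.69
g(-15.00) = -38475.00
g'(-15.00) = 11205.00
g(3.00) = -81.00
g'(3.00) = -135.00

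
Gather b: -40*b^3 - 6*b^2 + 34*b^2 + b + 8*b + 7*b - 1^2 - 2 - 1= -40*b^3 + 28*b^2 + 16*b - 4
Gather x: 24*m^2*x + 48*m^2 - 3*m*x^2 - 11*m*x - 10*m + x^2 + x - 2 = 48*m^2 - 10*m + x^2*(1 - 3*m) + x*(24*m^2 - 11*m + 1) - 2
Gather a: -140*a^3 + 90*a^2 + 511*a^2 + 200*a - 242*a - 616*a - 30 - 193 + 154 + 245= -140*a^3 + 601*a^2 - 658*a + 176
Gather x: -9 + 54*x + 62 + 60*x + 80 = 114*x + 133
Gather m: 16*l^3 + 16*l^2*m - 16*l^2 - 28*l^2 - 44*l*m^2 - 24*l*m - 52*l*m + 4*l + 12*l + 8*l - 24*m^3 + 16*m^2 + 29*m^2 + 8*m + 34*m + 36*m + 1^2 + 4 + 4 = 16*l^3 - 44*l^2 + 24*l - 24*m^3 + m^2*(45 - 44*l) + m*(16*l^2 - 76*l + 78) + 9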